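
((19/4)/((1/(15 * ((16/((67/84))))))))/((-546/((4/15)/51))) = -608/44421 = -0.01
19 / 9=2.11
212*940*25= 4982000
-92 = -92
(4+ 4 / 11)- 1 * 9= -51 / 11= -4.64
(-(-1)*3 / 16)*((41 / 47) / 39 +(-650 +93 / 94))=-2379191 / 19552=-121.69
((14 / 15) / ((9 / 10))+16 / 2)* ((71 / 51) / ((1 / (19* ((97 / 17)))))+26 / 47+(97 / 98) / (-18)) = 221319629833 / 161732781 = 1368.43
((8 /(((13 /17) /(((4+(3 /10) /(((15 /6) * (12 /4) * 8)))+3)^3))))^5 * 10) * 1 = 223262938356088821015722150003210665436366026029016857 /37129300000000000000000000000000000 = 6013120052252232630.72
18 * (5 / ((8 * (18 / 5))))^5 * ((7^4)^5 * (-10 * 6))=-3896106752813085986328125 / 286654464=-13591648629665456.69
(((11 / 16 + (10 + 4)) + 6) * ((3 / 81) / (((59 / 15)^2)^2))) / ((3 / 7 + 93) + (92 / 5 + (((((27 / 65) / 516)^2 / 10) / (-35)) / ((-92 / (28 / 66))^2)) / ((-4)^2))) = 6951554804143950000000 / 242847418556344582909939799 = 0.00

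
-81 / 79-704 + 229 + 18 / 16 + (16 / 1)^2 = -138345 / 632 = -218.90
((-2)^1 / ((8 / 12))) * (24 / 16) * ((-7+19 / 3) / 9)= 1 / 3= 0.33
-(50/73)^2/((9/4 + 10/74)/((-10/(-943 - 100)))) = -3700000/1962025891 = -0.00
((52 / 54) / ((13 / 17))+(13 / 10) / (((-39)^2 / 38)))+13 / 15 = 3788 / 1755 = 2.16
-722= -722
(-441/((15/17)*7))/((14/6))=-153/5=-30.60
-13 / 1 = -13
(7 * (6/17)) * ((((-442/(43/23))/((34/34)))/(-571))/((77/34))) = 0.45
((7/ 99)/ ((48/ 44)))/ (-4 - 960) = -7/ 104112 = -0.00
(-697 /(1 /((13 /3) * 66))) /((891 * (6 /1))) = -37.29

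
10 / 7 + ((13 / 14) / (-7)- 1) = 0.30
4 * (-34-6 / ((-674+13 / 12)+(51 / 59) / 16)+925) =6791437476 / 1905547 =3564.04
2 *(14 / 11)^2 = 392 / 121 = 3.24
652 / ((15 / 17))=11084 / 15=738.93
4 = 4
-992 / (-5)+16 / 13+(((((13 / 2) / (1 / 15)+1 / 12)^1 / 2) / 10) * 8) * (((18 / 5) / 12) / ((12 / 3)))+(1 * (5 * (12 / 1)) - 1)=1360103 / 5200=261.56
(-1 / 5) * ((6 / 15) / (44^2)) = -1 / 24200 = -0.00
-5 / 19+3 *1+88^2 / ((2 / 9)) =662164 / 19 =34850.74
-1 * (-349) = 349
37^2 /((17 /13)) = 17797 /17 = 1046.88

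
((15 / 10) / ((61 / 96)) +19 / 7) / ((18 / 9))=2167 / 854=2.54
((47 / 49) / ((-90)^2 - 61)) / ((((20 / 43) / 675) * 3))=0.06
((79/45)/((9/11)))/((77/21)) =79/135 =0.59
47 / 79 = 0.59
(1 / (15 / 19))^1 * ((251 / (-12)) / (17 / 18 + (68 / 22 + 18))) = -52459 / 43630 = -1.20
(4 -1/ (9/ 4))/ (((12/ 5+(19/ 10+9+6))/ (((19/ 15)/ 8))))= 152/ 5211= 0.03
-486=-486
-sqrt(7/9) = -sqrt(7)/3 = -0.88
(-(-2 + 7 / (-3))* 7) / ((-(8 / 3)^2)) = -273 / 64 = -4.27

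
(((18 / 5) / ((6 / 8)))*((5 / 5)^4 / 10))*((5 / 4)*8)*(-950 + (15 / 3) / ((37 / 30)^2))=-6221040 / 1369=-4544.22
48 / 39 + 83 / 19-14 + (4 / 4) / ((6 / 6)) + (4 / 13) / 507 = -926720 / 125229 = -7.40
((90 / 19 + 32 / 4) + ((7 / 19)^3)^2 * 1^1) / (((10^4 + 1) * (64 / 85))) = 50943356595 / 30112374776384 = 0.00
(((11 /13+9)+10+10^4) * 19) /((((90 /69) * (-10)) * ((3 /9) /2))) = -28461373 /325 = -87573.46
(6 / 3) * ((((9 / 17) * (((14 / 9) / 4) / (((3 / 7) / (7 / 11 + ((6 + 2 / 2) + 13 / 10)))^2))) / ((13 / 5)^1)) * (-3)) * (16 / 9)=-1325748508 / 3610035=-367.24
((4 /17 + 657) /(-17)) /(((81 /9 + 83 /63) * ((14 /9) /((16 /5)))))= -3620052 /469625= -7.71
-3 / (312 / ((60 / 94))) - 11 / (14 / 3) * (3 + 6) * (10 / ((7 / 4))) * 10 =-145174335 / 119756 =-1212.25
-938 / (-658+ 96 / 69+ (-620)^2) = -10787 / 4413049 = -0.00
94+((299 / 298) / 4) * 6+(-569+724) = 149301 / 596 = 250.51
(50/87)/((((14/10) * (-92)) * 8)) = -125/224112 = -0.00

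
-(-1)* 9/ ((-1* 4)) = -9/ 4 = -2.25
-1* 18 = -18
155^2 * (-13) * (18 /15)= -374790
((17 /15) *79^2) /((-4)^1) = -106097 /60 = -1768.28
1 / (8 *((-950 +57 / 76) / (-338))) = 169 / 3797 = 0.04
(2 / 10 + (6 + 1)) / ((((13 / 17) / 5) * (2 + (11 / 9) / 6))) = 21.36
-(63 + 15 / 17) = -1086 / 17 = -63.88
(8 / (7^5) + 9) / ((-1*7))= -151271 / 117649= -1.29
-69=-69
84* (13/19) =1092/19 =57.47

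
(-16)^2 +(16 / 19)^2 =92672 / 361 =256.71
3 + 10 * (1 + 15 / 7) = 241 / 7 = 34.43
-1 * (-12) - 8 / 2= 8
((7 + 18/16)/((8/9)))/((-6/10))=-975/64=-15.23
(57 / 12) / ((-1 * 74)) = -19 / 296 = -0.06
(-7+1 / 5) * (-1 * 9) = 306 / 5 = 61.20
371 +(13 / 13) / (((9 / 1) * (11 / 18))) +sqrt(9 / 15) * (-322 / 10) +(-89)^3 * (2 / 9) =-15472571 / 99 - 161 * sqrt(15) / 25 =-156313.54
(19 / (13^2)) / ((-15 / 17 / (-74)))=23902 / 2535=9.43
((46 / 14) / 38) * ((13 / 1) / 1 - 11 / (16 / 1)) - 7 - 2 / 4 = -27389 / 4256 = -6.44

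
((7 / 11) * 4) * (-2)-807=-8933 / 11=-812.09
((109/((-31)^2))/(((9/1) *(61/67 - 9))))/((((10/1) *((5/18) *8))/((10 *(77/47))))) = -562331/489610280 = -0.00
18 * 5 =90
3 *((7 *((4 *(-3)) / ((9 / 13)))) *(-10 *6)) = 21840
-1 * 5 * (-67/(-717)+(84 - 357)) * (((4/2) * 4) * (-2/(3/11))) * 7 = -1205351840/2151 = -560368.13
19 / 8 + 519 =4171 / 8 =521.38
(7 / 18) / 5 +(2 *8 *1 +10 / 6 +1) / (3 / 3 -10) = -539 / 270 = -2.00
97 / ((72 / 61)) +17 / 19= 113647 / 1368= 83.08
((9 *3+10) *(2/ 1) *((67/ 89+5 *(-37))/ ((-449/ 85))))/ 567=11460380/ 2517543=4.55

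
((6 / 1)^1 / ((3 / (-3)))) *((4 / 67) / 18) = -4 / 201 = -0.02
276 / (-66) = -46 / 11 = -4.18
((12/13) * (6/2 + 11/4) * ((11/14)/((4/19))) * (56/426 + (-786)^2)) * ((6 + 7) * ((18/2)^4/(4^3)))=259387453264797/15904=16309573268.66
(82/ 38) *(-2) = -82/ 19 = -4.32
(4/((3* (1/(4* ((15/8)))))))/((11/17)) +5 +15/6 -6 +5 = 483/22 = 21.95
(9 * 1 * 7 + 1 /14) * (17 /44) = 15011 /616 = 24.37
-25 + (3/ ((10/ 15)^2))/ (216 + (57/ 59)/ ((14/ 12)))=-993761/ 39800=-24.97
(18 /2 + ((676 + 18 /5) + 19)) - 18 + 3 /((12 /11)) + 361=21067 /20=1053.35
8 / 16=1 / 2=0.50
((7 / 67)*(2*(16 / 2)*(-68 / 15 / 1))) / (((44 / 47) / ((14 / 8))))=-156604 / 11055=-14.17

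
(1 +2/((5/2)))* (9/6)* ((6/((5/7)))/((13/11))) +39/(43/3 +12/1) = 530748/25675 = 20.67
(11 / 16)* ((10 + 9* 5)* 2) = 605 / 8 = 75.62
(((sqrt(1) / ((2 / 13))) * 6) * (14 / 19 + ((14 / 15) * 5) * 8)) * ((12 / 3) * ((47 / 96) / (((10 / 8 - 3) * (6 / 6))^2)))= 378820 / 399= 949.42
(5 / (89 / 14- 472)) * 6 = -140 / 2173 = -0.06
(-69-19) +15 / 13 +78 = -115 / 13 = -8.85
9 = 9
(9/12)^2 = 9/16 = 0.56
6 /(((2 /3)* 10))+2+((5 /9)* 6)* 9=329 /10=32.90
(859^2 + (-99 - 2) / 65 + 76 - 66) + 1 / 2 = 95925693 / 130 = 737889.95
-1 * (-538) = 538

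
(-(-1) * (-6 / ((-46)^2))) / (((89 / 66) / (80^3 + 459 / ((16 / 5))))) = -811235205 / 753296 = -1076.91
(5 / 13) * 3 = 15 / 13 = 1.15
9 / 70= 0.13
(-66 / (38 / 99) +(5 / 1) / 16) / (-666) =0.26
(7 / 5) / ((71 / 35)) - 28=-1939 / 71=-27.31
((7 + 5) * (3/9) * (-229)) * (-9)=8244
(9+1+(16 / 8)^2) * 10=140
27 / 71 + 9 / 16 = 1071 / 1136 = 0.94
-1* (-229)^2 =-52441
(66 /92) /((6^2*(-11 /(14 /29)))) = -7 /8004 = -0.00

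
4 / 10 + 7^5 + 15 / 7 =588334 / 35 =16809.54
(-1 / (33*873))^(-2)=829958481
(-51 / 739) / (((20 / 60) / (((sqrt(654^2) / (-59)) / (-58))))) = -50031 / 1264429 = -0.04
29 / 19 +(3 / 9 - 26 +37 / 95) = -6769 / 285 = -23.75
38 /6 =19 /3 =6.33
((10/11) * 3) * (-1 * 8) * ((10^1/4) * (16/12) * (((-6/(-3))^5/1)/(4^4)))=-100/11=-9.09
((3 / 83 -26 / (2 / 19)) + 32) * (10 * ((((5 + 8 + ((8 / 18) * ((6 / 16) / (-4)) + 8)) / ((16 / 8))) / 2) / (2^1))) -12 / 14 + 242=-150329213 / 27888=-5390.46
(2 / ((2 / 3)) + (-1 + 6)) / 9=8 / 9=0.89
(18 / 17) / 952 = 9 / 8092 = 0.00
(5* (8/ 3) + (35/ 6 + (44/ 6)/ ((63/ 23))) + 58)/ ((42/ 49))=30181/ 324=93.15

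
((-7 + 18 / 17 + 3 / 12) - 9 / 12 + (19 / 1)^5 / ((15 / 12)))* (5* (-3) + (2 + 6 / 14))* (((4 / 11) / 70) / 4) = -673496738 / 20825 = -32340.78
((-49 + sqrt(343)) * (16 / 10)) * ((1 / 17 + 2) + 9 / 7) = -22288 / 85 + 3184 * sqrt(7) / 85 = -163.11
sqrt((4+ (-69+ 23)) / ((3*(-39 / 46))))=2*sqrt(6279) / 39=4.06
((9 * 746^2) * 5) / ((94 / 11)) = 137737710 / 47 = 2930589.57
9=9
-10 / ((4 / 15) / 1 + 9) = -150 / 139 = -1.08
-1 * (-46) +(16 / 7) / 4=326 / 7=46.57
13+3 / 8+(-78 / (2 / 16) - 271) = -7053 / 8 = -881.62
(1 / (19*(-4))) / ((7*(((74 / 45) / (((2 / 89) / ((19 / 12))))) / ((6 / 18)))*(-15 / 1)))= 3 / 8321411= 0.00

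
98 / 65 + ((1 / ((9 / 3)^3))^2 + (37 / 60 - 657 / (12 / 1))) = -2493601 / 47385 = -52.62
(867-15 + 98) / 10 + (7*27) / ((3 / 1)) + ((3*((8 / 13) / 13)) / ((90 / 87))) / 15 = 158.01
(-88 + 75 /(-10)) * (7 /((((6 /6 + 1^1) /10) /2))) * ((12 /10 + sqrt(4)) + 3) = -41447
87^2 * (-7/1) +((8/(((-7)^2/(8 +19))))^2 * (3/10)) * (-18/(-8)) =-635903451/12005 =-52969.88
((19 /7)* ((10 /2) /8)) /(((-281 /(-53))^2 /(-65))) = -17345575 /4421816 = -3.92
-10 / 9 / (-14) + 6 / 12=73 / 126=0.58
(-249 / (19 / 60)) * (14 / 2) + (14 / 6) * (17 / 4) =-1252699 / 228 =-5494.29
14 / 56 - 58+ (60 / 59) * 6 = -12189 / 236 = -51.65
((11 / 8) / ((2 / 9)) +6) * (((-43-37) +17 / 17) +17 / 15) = -949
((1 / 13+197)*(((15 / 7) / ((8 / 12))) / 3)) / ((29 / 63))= 172935 / 377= 458.71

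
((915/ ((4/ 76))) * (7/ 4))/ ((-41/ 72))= -2190510/ 41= -53427.07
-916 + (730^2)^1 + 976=532960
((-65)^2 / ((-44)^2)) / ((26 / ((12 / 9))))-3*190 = -1654955 / 2904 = -569.89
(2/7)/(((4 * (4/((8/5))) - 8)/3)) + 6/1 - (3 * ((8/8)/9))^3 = 1208/189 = 6.39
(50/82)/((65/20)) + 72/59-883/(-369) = 1075745/283023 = 3.80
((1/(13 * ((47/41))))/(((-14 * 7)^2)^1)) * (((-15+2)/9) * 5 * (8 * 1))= -410/1015623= -0.00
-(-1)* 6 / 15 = 2 / 5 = 0.40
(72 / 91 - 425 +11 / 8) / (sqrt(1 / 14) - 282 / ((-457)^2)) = -13426594309558223 *sqrt(14) / 31753024186520 - 9064682127507 / 1134036578090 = -1590.13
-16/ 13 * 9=-144/ 13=-11.08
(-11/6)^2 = 121/36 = 3.36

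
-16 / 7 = -2.29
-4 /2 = -2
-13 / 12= -1.08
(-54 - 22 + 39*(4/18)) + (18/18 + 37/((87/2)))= -1899/29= -65.48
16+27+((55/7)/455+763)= 513433/637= 806.02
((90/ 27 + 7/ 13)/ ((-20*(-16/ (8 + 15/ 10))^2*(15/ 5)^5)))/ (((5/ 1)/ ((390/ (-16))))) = 54511/ 39813120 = 0.00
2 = 2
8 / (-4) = -2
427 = 427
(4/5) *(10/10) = 4/5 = 0.80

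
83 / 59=1.41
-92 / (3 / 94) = -8648 / 3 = -2882.67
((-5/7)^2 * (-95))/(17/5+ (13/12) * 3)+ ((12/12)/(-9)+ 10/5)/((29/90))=-14190/9947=-1.43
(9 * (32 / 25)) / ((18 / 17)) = 272 / 25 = 10.88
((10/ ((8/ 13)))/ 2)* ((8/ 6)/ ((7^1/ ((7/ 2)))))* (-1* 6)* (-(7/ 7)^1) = 65/ 2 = 32.50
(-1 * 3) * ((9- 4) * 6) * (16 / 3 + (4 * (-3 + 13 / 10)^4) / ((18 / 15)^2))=-102721 / 40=-2568.02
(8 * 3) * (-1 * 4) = -96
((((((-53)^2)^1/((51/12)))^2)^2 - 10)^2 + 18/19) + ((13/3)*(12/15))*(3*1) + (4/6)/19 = 72400023005953801447645248153892864/1988090870685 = 36416858038791885650112.57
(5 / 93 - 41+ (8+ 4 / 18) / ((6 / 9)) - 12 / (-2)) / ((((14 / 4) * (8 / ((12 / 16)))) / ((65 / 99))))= -45565 / 114576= -0.40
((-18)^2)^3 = 34012224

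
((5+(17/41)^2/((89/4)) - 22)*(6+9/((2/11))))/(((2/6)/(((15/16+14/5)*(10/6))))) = -84372976233/4787488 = -17623.64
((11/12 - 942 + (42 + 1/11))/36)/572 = -118667/2718144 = -0.04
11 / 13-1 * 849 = -11026 / 13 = -848.15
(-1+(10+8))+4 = 21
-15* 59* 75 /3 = -22125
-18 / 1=-18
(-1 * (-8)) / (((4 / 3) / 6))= 36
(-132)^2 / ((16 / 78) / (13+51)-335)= -5436288 / 104519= -52.01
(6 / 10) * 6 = 18 / 5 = 3.60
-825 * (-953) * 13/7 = 10220925/7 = 1460132.14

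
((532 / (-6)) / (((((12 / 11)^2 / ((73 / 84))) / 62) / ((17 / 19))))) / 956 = -4654991 / 1238976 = -3.76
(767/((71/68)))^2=2720248336/5041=539624.74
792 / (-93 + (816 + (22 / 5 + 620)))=3960 / 6737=0.59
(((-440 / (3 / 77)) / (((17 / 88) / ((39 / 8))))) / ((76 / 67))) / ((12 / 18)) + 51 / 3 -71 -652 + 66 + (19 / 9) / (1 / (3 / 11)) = -4023793588 / 10659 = -377501.98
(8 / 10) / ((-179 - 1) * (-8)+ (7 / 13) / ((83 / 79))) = 4316 / 7771565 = 0.00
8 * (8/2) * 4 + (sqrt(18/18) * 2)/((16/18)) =521/4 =130.25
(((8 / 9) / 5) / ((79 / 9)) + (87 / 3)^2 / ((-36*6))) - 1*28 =-2719427 / 85320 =-31.87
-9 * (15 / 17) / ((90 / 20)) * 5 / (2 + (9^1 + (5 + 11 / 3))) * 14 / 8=-0.79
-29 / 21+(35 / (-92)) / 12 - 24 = -65463 / 2576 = -25.41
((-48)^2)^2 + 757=5309173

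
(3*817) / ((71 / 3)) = 7353 / 71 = 103.56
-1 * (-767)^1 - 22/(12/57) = 1325/2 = 662.50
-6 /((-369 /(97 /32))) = 97 /1968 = 0.05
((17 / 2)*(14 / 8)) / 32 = 119 / 256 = 0.46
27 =27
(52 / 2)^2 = 676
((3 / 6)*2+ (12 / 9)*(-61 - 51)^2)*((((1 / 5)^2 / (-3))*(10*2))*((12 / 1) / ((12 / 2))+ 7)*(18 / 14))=-1806444 / 35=-51612.69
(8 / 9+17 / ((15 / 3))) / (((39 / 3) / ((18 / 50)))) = 193 / 1625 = 0.12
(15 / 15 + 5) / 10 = 3 / 5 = 0.60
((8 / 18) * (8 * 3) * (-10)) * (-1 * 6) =640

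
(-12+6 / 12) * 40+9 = -451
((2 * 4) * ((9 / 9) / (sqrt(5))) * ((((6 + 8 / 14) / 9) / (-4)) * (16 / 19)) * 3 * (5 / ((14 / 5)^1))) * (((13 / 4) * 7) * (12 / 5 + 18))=-81328 * sqrt(5) / 133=-1367.33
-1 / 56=-0.02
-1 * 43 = -43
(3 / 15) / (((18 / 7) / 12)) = 14 / 15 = 0.93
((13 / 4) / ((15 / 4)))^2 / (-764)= -169 / 171900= -0.00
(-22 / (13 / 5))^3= -1331000 / 2197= -605.83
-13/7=-1.86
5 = 5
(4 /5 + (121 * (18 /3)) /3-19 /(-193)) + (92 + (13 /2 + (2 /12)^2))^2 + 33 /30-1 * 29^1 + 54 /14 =86902033667 /8754480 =9926.58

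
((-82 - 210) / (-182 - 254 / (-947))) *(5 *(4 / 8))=69131 / 17210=4.02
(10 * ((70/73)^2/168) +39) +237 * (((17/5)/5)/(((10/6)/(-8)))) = -1467832952/1998375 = -734.51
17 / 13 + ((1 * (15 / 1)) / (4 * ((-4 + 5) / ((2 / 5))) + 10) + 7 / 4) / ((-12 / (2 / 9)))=1771 / 1404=1.26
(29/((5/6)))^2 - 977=234.04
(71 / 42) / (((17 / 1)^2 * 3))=71 / 36414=0.00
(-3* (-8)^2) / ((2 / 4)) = -384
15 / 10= 3 / 2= 1.50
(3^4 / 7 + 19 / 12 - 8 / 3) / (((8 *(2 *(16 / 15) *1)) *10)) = 881 / 14336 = 0.06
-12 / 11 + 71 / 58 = 85 / 638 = 0.13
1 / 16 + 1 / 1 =1.06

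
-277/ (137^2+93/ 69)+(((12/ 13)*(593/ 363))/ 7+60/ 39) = 1181026705/ 679092414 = 1.74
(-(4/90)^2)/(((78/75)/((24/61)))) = -16/21411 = -0.00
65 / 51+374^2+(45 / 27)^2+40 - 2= 21407462 / 153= 139918.05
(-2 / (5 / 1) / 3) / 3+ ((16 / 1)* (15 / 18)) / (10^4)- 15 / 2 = -7.54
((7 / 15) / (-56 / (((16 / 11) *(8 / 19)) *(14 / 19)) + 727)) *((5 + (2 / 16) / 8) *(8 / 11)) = 2996 / 1061115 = 0.00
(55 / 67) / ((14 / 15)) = 825 / 938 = 0.88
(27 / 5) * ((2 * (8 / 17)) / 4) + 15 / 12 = 857 / 340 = 2.52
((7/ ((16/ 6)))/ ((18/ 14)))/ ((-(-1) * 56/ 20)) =35/ 48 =0.73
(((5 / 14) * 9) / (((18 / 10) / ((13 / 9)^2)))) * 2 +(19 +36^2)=749830 / 567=1322.45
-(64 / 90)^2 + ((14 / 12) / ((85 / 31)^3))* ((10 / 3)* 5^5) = 5860072213 / 9948825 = 589.02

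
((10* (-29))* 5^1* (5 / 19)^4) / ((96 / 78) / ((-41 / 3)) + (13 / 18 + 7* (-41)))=0.02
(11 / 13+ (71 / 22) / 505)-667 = -96211677 / 144430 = -666.15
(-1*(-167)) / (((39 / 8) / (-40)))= -1370.26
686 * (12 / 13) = 8232 / 13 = 633.23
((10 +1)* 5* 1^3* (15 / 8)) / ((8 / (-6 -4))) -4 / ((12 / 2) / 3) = -4189 / 32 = -130.91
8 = 8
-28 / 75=-0.37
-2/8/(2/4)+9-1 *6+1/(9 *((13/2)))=589/234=2.52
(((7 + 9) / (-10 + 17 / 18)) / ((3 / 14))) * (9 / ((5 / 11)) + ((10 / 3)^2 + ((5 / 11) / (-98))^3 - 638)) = 273785893437704 / 54694936065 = 5005.69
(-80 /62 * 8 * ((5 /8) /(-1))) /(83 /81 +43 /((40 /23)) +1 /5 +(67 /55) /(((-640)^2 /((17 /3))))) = 364953600000 /1467918111743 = 0.25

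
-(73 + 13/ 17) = -73.76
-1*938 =-938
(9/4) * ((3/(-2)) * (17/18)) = -51/16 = -3.19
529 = 529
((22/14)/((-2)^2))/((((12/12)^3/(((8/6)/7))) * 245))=11/36015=0.00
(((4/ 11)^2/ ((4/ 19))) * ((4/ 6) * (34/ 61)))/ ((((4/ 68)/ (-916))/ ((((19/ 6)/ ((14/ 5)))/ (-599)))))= 1911307280/ 278536797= 6.86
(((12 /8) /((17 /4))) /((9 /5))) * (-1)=-10 /51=-0.20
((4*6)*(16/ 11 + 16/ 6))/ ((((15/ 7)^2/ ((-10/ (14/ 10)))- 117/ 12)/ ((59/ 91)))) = -256768/ 41613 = -6.17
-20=-20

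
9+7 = 16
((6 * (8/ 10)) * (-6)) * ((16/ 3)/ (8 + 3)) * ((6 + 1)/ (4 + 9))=-7.52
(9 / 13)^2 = 81 / 169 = 0.48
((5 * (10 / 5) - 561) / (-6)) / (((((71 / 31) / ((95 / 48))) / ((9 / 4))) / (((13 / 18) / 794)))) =21095035 / 129885696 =0.16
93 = 93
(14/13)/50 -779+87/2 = -478061/650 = -735.48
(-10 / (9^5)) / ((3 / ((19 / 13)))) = -190 / 2302911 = -0.00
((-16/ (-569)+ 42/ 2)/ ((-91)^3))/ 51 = -11965/ 21867876849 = -0.00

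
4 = 4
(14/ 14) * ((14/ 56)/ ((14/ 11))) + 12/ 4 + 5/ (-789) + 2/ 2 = 185135/ 44184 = 4.19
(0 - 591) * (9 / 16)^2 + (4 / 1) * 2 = -45823 / 256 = -179.00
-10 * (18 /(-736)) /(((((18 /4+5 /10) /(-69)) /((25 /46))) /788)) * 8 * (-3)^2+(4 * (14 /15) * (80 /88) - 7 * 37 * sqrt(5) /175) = -78984574 /759 - 37 * sqrt(5) /25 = -104067.31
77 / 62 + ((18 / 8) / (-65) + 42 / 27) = 200419 / 72540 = 2.76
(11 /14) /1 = 11 /14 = 0.79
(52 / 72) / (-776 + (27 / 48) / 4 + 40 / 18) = -416 / 445615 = -0.00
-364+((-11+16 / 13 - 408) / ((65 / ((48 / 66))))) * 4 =-3557172 / 9295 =-382.70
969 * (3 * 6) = 17442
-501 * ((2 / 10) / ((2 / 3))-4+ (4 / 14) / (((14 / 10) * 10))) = 903303 / 490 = 1843.48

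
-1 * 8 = -8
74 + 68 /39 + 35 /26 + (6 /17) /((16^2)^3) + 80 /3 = 577056538741 /5561647104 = 103.76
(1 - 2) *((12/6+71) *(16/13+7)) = -7811/13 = -600.85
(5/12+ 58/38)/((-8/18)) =-1329/304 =-4.37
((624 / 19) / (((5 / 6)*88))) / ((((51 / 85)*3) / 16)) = 832 / 209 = 3.98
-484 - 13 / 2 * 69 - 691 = -3247 / 2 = -1623.50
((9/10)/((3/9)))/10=27/100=0.27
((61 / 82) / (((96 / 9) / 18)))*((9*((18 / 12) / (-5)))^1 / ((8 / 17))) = -755973 / 104960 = -7.20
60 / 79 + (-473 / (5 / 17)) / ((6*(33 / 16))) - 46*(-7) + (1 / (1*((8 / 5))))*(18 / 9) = 2759447 / 14220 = 194.05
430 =430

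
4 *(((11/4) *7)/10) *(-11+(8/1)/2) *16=-4312/5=-862.40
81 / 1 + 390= 471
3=3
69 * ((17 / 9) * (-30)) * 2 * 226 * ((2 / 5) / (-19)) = 706928 / 19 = 37206.74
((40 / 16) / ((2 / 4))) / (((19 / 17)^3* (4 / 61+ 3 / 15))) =7492325 / 555579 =13.49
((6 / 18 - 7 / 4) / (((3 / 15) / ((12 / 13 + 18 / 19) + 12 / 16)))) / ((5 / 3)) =-11.14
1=1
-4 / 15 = -0.27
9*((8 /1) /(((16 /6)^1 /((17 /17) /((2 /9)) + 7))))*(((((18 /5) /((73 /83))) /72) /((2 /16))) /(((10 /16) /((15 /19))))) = 1237032 /6935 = 178.38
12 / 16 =3 / 4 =0.75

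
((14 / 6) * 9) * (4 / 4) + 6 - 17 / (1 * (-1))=44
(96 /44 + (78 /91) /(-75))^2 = 17455684 /3705625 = 4.71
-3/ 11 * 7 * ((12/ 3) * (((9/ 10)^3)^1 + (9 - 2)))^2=-1254486261/ 687500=-1824.71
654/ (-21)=-218/ 7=-31.14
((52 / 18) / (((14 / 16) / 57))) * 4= 15808 / 21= 752.76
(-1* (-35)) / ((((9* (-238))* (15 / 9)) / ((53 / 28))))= -0.02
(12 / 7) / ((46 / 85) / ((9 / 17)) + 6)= 135 / 553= 0.24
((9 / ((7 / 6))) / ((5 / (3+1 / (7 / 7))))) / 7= 216 / 245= 0.88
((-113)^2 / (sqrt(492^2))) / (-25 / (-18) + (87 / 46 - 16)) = -881061 / 431812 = -2.04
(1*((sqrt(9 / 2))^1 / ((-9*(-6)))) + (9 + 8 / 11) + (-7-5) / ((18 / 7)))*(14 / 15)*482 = 1687*sqrt(2) / 135 + 1126916 / 495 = 2294.27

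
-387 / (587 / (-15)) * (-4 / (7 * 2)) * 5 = -58050 / 4109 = -14.13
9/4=2.25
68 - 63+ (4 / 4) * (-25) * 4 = -95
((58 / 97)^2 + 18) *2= 345452 / 9409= 36.72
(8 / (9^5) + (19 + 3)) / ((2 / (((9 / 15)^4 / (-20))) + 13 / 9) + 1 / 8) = -10392688 / 145058607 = -0.07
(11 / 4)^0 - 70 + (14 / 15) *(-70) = -403 / 3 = -134.33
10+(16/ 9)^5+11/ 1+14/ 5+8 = 14631671/ 295245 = 49.56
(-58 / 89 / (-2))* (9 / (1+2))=87 / 89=0.98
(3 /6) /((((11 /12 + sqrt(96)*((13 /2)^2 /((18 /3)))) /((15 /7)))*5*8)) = -99 /19189604 + 1521*sqrt(6) /9594802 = 0.00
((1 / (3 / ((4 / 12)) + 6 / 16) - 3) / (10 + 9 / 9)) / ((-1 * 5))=217 / 4125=0.05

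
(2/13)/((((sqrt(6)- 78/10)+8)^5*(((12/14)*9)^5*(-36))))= 5987546271875/7890708476276543496384- 6303938046875*sqrt(6)/7890708476276543496384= -0.00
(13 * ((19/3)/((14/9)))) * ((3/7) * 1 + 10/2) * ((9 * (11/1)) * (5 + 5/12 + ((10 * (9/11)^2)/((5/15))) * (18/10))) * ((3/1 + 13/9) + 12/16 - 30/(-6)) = 103947842843/8624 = 12053321.29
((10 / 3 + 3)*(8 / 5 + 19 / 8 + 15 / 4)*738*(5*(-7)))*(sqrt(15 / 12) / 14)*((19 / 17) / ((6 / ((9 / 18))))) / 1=-4573509*sqrt(5) / 1088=-9399.52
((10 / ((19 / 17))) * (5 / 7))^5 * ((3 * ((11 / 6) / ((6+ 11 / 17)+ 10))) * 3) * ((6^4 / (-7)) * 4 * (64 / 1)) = -41292622039680000000000 / 82440891664033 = -500875490.38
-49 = -49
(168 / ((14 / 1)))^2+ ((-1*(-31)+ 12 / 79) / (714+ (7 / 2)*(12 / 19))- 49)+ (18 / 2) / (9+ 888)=30553489997 / 321434568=95.05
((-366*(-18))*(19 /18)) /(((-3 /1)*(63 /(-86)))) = 199348 /63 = 3164.25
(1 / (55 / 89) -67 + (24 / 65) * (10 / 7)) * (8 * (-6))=15580608 / 5005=3113.01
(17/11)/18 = 17/198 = 0.09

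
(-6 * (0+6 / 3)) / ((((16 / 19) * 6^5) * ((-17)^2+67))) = -19 / 3691008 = -0.00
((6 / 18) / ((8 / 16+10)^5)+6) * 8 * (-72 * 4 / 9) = -18819545600 / 12252303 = -1536.00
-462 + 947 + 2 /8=485.25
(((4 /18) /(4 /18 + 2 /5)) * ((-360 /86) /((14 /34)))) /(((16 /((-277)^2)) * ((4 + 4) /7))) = -293488425 /19264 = -15235.07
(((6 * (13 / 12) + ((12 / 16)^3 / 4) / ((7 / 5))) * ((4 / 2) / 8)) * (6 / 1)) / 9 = 11783 / 10752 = 1.10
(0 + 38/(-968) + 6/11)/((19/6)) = 735/4598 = 0.16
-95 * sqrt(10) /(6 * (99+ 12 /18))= -95 * sqrt(10) /598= -0.50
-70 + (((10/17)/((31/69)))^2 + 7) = -17020827/277729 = -61.29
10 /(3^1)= 10 /3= 3.33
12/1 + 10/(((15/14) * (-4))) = 29/3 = 9.67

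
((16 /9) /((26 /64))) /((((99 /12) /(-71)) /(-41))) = 5961728 /3861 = 1544.09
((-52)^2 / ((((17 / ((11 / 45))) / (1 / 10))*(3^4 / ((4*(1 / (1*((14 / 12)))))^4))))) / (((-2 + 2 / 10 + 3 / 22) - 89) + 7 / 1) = -0.08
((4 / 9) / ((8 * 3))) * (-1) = -1 / 54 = -0.02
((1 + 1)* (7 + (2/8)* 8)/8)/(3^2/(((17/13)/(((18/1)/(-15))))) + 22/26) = -9945/32764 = -0.30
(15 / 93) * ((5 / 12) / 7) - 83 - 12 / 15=-1090951 / 13020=-83.79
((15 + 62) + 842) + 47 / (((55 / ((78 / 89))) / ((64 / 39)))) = 4504521 / 4895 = 920.23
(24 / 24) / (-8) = -1 / 8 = -0.12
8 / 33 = 0.24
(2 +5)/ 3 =7/ 3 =2.33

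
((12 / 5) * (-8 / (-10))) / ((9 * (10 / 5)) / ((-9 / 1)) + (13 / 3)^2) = 432 / 3775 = 0.11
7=7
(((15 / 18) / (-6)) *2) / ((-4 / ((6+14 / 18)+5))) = 265 / 324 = 0.82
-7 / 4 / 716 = -7 / 2864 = -0.00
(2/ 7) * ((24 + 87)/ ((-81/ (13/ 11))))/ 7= -962/ 14553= -0.07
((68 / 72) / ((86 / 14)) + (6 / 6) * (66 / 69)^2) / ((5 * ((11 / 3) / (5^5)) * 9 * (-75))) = -10939175 / 40535154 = -0.27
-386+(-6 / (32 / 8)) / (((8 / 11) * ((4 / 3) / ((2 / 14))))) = -173027 / 448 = -386.22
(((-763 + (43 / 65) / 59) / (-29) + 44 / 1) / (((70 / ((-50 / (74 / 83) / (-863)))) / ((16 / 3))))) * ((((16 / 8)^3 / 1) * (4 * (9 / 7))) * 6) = 2990685662208 / 34801820417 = 85.93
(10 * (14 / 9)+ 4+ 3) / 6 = 203 / 54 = 3.76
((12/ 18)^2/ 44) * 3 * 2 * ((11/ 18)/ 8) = 1/ 216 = 0.00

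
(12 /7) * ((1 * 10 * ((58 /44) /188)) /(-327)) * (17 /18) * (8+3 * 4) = -24650 /3550239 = -0.01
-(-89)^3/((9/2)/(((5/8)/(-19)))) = -3524845/684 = -5153.28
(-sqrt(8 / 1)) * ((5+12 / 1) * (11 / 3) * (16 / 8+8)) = -3740 * sqrt(2) / 3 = -1763.05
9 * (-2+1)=-9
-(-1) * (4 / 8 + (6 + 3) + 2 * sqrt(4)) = 27 / 2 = 13.50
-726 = -726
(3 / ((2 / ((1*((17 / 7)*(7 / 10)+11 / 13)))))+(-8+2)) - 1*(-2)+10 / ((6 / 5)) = 6359 / 780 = 8.15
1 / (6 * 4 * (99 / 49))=49 / 2376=0.02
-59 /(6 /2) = -59 /3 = -19.67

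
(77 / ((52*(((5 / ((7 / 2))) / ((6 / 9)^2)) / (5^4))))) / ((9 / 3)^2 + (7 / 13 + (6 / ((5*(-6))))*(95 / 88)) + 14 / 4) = 22.45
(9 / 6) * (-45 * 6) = -405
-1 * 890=-890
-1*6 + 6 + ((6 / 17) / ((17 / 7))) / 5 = 42 / 1445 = 0.03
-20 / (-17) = 20 / 17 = 1.18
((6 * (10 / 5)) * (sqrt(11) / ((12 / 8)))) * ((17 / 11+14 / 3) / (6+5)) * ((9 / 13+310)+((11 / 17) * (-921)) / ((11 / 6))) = -5207000 * sqrt(11) / 80223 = -215.27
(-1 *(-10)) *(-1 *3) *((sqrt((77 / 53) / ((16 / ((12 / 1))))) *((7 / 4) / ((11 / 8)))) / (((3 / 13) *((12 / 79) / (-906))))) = 5427695 *sqrt(12243) / 583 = 1030127.08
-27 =-27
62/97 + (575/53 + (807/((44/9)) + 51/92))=460726371/2601346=177.11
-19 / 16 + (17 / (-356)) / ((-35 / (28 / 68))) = -1.19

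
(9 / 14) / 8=9 / 112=0.08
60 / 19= 3.16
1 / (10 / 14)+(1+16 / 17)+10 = 1134 / 85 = 13.34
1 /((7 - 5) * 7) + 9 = 127 /14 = 9.07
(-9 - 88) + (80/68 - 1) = -1646/17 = -96.82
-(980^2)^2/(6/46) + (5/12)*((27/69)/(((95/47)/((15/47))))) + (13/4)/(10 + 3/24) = -1001238016625230907/141588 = -7071489226666.32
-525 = -525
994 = 994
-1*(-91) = 91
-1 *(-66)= 66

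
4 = 4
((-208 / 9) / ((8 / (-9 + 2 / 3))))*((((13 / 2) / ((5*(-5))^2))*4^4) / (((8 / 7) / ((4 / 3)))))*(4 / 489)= 605696 / 990225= 0.61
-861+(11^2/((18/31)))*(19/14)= -145703/252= -578.19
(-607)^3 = -223648543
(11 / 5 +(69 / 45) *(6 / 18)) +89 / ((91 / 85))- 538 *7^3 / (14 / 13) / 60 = -45373261 / 16380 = -2770.04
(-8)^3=-512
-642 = -642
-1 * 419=-419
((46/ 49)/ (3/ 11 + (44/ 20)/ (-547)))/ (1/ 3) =10.48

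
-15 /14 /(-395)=3 /1106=0.00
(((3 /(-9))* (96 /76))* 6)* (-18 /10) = 432 /95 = 4.55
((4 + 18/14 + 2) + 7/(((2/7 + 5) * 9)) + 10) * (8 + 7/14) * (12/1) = 1381624/777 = 1778.15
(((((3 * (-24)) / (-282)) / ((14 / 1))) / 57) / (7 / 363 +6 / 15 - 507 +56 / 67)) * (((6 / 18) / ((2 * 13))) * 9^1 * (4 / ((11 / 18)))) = -596970 / 1249441134851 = -0.00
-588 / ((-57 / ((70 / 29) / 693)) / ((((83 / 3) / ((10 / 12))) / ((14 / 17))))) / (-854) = -5644 / 3327489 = -0.00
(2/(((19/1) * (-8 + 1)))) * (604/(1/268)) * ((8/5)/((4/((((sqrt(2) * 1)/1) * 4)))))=-2589952 * sqrt(2)/665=-5507.89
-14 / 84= -1 / 6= -0.17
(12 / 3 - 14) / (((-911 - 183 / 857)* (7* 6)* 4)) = 857 / 13119288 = 0.00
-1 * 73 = -73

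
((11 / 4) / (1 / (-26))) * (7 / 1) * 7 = -7007 / 2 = -3503.50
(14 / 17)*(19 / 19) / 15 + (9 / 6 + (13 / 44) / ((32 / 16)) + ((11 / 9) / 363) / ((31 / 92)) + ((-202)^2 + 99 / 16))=40811.90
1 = 1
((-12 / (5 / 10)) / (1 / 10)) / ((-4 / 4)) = 240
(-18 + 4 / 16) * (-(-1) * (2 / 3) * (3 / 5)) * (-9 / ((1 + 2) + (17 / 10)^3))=63900 / 7913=8.08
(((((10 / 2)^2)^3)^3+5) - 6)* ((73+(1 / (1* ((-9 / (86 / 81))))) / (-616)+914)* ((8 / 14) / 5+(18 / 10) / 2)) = 39697404934605278759 / 10395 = 3818894173603201.42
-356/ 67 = -5.31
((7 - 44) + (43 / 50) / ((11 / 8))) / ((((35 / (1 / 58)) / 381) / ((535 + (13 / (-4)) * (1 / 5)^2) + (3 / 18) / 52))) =-757149072313 / 207350000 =-3651.55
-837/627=-279/209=-1.33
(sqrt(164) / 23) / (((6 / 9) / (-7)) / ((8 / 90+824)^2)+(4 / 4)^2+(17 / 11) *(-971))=-0.00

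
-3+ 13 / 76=-215 / 76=-2.83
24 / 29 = 0.83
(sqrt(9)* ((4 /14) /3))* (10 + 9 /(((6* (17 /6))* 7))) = 2398 /833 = 2.88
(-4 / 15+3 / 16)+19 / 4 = 1121 / 240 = 4.67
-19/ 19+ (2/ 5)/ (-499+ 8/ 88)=-13731/ 13720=-1.00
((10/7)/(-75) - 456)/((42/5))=-23941/441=-54.29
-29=-29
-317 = -317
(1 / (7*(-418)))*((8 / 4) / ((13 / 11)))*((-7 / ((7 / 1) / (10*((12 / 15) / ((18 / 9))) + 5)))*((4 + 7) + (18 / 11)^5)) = 1734219 / 14655641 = 0.12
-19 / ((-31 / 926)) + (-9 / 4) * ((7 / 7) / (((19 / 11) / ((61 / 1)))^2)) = -100211503 / 44764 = -2238.66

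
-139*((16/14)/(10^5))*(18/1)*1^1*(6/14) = -3753/306250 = -0.01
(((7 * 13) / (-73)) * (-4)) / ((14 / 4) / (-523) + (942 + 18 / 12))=190372 / 36021631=0.01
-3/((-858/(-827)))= -827/286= -2.89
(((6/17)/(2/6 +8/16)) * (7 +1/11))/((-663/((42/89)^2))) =-127008/125904295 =-0.00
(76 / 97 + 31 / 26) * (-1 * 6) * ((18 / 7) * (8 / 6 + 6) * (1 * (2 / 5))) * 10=-7893072 / 8827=-894.20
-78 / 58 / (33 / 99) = -117 / 29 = -4.03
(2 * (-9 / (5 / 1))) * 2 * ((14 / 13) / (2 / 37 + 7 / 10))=-4144 / 403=-10.28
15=15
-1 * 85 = -85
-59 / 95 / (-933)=59 / 88635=0.00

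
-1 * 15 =-15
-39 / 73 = -0.53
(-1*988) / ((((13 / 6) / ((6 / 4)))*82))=-342 / 41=-8.34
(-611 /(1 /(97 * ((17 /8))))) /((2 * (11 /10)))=-5037695 /88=-57246.53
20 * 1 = 20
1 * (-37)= -37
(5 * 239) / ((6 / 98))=58555 / 3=19518.33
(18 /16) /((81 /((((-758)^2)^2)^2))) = 13622714598418483461152 /9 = 1513634955379831495683.56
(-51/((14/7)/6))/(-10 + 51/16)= 2448/109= 22.46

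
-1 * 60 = -60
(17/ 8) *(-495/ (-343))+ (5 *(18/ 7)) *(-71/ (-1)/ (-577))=2350575/ 1583288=1.48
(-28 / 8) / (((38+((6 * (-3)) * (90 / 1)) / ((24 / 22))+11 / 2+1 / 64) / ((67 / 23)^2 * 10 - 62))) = 2708608 / 48802895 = 0.06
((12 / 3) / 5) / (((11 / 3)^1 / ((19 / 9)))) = 76 / 165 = 0.46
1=1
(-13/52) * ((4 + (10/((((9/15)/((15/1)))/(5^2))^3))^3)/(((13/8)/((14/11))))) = -407453626394271850585937500112/143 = -2849326058701201752349213000.00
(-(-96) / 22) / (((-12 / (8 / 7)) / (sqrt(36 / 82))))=-96 * sqrt(82) / 3157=-0.28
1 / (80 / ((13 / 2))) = 13 / 160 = 0.08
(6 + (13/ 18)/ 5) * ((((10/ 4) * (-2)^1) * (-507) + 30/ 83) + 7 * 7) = 59309803/ 3735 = 15879.47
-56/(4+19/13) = -728/71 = -10.25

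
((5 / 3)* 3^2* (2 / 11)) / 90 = 1 / 33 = 0.03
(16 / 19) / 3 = 16 / 57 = 0.28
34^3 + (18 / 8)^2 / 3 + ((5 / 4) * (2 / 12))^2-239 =39066.73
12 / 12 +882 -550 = 333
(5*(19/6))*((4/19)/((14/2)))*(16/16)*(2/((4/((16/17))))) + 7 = 7.22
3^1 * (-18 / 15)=-3.60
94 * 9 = 846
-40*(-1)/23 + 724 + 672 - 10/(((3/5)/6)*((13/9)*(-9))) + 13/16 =6727471/4784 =1406.24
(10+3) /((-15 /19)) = -247 /15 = -16.47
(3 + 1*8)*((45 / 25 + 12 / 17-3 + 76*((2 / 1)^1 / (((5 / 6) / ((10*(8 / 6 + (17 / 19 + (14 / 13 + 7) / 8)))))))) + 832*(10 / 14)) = 552995498 / 7735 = 71492.63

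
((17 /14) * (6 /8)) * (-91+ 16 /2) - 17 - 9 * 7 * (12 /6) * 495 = -3497905 /56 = -62462.59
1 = 1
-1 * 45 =-45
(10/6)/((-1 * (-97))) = 5/291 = 0.02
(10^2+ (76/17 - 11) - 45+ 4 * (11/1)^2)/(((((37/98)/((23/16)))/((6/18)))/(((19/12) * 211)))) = 10224557609/45288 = 225767.48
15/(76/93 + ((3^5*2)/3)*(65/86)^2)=5158710/32107973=0.16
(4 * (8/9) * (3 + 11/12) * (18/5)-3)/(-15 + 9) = -707/90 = -7.86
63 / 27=2.33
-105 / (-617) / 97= 105 / 59849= 0.00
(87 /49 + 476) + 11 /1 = 23950 /49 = 488.78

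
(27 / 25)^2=729 / 625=1.17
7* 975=6825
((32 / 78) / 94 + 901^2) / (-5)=-1488031241 / 9165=-162360.20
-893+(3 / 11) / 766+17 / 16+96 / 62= -1860599085 / 2089648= -890.39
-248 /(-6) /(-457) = -124 /1371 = -0.09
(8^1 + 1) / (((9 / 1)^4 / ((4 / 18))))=2 / 6561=0.00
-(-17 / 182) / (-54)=-17 / 9828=-0.00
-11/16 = -0.69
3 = 3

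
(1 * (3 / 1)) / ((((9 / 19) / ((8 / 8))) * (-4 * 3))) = -19 / 36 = -0.53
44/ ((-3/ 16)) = -704/ 3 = -234.67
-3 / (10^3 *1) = -3 / 1000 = -0.00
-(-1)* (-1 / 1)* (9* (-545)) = 4905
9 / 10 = 0.90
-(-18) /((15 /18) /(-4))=-432 /5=-86.40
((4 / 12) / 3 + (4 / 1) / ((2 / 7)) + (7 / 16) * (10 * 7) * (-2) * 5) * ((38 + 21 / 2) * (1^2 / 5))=-1020149 / 360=-2833.75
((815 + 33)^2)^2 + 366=517110563182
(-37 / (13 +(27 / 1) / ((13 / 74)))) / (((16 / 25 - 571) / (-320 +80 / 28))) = -8898500 / 72098257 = -0.12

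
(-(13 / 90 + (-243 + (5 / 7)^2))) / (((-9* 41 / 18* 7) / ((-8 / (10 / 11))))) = 47024692 / 3164175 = 14.86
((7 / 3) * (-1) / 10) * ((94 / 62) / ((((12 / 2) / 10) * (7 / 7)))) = -329 / 558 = -0.59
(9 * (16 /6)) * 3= 72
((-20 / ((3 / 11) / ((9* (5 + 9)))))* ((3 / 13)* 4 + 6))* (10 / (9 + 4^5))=-619.26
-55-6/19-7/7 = -1070/19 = -56.32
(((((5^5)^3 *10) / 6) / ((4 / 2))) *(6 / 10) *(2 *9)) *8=2197265625000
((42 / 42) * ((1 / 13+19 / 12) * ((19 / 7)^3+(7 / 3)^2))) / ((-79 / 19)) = -27606107 / 2717442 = -10.16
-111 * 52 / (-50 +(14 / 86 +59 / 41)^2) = 121.68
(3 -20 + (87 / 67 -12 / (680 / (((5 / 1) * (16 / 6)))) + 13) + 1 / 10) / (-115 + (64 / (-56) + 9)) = 226177 / 8542500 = 0.03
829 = 829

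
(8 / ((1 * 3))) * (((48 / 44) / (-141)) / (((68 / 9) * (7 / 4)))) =-96 / 61523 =-0.00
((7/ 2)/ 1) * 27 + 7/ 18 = 854/ 9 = 94.89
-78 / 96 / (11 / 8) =-13 / 22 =-0.59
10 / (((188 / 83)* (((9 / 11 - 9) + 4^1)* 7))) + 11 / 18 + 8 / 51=2858045 / 4631004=0.62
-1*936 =-936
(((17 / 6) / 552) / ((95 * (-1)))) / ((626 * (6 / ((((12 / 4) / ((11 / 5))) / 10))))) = -0.00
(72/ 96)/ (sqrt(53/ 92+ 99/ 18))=3 * sqrt(12857)/ 1118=0.30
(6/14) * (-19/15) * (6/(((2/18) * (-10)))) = 513/175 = 2.93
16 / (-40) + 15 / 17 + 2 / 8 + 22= 7729 / 340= 22.73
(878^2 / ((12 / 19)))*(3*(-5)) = -18308495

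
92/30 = 3.07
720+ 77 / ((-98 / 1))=10069 / 14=719.21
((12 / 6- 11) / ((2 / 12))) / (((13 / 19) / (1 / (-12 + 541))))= -1026 / 6877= -0.15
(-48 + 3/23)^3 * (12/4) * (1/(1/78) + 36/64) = -5032902178071/194672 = -25853241.24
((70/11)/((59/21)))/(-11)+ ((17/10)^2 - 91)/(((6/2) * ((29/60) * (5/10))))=-126016608/1035155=-121.74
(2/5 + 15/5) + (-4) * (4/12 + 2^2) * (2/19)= 449/285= 1.58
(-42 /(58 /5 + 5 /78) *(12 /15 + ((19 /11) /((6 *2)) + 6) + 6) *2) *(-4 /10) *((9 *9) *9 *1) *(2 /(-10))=-6800808924 /1250975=-5436.41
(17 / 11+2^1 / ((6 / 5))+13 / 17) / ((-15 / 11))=-2231 / 765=-2.92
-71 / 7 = -10.14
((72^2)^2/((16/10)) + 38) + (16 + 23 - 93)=16796144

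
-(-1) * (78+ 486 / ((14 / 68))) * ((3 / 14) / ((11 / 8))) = 204840 / 539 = 380.04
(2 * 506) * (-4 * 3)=-12144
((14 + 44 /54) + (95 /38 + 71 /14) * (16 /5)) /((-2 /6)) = -36896 /315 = -117.13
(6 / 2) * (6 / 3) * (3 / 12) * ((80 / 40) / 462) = 1 / 154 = 0.01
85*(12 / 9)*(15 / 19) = 1700 / 19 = 89.47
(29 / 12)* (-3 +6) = 29 / 4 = 7.25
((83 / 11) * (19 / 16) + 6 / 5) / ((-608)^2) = 8941 / 325304320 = 0.00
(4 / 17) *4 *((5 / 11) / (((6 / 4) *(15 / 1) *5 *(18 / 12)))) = 0.00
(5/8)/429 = 0.00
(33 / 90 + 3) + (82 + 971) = 31691 / 30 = 1056.37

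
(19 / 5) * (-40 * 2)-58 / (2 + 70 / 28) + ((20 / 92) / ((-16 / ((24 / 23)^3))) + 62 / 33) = -8727549106 / 27704259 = -315.03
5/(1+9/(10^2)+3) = 500/409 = 1.22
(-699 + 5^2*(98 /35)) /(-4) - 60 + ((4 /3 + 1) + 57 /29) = 101.55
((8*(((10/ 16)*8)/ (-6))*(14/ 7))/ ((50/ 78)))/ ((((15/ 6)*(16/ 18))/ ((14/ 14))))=-234/ 25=-9.36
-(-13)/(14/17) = 221/14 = 15.79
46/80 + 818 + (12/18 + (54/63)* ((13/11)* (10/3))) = 7600993/9240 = 822.62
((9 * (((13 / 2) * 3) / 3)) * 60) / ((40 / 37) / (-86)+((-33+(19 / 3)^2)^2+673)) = 452337210 / 93245299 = 4.85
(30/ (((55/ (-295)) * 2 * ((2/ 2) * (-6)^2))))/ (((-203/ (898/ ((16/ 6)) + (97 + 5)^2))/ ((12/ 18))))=78.83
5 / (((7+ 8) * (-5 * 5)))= -0.01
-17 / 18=-0.94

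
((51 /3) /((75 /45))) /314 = 51 /1570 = 0.03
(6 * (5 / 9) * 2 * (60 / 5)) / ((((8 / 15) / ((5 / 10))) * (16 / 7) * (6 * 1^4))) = 175 / 32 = 5.47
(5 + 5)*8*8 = 640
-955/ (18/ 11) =-10505/ 18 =-583.61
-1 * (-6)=6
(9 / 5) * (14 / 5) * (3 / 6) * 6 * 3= 45.36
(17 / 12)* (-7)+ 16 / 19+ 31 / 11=-15691 / 2508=-6.26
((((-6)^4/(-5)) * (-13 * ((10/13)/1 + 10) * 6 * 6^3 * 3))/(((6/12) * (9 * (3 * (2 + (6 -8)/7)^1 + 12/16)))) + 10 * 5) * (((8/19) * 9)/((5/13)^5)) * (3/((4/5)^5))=21931679915.92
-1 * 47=-47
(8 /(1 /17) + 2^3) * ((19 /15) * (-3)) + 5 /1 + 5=-2686 /5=-537.20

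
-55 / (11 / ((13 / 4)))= -65 / 4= -16.25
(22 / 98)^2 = 121 / 2401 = 0.05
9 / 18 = 0.50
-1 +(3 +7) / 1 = 9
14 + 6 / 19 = 272 / 19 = 14.32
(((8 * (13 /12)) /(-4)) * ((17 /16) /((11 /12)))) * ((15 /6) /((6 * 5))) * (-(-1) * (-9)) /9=221 /1056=0.21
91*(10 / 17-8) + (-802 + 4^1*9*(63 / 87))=-1450.40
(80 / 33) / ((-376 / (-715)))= 650 / 141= 4.61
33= 33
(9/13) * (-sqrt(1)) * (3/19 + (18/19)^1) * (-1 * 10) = 1890/247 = 7.65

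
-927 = -927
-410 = -410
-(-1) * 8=8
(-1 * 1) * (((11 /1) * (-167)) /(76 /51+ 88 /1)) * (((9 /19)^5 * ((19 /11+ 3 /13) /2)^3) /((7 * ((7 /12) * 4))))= 3017521998000 /107292912967669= 0.03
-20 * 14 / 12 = -70 / 3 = -23.33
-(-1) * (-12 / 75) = -4 / 25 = -0.16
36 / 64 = 9 / 16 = 0.56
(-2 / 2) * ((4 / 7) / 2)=-2 / 7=-0.29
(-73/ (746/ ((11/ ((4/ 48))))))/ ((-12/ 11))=8833/ 746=11.84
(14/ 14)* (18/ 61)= 18/ 61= 0.30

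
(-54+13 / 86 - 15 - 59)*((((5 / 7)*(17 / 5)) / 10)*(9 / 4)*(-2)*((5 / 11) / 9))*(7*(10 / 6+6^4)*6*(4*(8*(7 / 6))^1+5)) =30804277355 / 1892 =16281330.53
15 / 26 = 0.58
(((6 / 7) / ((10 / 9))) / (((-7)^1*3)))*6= -54 / 245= -0.22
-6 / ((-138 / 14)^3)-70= -7664524 / 109503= -69.99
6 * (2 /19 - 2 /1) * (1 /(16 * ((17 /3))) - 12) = 136.30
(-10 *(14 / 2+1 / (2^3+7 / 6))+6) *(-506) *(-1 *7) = -230552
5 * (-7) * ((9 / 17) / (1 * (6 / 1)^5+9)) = -7 / 2941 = -0.00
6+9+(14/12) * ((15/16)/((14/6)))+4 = 623/32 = 19.47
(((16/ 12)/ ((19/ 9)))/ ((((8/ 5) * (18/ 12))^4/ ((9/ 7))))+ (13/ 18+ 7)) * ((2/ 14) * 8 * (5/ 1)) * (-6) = -2967295/ 11172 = -265.60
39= 39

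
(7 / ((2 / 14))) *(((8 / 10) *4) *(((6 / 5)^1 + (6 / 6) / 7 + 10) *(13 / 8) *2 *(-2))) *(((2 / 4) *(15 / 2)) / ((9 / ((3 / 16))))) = -36127 / 40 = -903.18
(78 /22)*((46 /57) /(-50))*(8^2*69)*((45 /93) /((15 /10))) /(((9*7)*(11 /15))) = -880256 /498883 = -1.76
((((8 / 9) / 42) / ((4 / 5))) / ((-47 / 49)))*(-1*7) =245 / 1269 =0.19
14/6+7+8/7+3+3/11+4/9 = 9836/693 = 14.19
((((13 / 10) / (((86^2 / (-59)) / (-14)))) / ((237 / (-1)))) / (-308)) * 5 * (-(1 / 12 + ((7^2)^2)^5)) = -734408019003220857971 / 925505856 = -793520661422.18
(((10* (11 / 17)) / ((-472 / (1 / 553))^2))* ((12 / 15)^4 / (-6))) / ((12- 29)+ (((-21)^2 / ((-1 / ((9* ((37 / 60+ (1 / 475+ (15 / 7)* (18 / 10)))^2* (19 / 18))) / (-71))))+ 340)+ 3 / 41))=-389375360 / 90395567847663077450619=-0.00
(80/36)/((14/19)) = 190/63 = 3.02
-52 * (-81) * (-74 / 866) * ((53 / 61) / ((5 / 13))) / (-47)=107376516 / 6207055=17.30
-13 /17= -0.76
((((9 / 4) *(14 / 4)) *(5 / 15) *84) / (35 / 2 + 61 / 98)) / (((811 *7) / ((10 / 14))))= 735 / 480112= 0.00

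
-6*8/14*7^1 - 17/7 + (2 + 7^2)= 172/7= 24.57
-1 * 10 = -10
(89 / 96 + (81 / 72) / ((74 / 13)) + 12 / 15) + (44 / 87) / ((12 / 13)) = 3820481 / 1545120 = 2.47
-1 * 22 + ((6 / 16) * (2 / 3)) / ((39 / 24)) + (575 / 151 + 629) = 1199318 / 1963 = 610.96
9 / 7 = 1.29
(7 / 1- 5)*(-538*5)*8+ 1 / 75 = -3227999 / 75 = -43039.99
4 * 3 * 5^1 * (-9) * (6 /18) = -180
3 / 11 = 0.27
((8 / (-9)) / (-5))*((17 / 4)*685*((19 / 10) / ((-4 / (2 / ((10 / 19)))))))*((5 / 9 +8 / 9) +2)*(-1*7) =22524.31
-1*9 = -9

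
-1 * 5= -5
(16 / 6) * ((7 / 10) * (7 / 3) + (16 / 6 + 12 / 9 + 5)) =1276 / 45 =28.36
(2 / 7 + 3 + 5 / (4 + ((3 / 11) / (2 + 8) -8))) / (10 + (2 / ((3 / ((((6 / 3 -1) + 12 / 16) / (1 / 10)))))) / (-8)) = 148824 / 627095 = 0.24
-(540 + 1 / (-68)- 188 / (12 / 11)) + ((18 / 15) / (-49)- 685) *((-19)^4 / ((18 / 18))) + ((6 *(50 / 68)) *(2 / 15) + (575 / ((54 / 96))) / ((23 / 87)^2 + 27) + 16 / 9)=-685653365317243901 / 7680376620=-89273404.06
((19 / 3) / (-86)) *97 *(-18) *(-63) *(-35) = 12191445 / 43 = 283521.98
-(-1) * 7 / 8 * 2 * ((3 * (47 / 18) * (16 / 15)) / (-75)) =-658 / 3375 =-0.19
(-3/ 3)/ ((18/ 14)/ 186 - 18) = 434/ 7809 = 0.06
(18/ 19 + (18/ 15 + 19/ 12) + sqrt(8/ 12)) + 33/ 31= sqrt(6)/ 3 + 169463/ 35340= 5.61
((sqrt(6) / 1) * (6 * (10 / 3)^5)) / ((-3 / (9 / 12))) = -50000 * sqrt(6) / 81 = -1512.03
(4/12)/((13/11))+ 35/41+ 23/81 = 61291/43173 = 1.42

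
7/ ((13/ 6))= 42/ 13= 3.23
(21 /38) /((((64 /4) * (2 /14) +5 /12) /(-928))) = -189.77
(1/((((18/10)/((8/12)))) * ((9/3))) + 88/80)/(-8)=-991/6480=-0.15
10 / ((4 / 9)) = 45 / 2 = 22.50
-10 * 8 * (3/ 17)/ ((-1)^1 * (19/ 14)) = 3360/ 323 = 10.40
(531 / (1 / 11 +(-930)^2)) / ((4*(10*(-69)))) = -1947 / 8752788920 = -0.00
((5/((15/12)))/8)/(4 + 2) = 1/12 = 0.08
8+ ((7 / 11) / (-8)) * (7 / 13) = 9103 / 1144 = 7.96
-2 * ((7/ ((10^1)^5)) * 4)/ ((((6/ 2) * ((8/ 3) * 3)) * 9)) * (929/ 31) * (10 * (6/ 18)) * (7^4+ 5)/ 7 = -372529/ 4185000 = -0.09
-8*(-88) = 704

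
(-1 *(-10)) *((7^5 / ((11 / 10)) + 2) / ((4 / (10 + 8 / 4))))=5042760 / 11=458432.73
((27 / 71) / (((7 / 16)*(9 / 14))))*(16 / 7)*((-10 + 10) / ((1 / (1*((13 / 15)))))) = 0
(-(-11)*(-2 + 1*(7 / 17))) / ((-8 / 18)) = 2673 / 68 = 39.31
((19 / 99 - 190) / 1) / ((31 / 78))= -488566 / 1023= -477.58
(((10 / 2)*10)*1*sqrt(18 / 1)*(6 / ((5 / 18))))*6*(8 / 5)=31104*sqrt(2)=43987.70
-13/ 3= -4.33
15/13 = 1.15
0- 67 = -67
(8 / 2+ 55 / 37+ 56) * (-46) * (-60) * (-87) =-546273000 / 37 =-14764135.14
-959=-959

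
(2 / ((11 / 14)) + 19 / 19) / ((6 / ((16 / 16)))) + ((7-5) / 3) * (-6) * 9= -779 / 22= -35.41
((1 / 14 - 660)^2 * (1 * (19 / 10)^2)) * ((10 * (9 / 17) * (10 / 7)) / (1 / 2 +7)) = 92443928043 / 58310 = 1585387.21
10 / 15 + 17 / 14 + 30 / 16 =631 / 168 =3.76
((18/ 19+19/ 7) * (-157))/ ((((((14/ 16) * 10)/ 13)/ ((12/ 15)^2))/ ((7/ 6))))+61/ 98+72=-394588591/ 698250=-565.11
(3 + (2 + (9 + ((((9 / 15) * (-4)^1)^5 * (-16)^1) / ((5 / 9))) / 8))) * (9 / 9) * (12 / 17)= 56372712 / 265625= 212.23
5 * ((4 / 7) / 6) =10 / 21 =0.48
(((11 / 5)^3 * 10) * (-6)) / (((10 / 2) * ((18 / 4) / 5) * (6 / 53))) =-282172 / 225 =-1254.10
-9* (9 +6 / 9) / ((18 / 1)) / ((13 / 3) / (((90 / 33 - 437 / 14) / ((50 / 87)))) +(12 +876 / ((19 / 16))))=-0.01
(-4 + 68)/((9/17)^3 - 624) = -314432/3064983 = -0.10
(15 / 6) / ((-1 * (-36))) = 0.07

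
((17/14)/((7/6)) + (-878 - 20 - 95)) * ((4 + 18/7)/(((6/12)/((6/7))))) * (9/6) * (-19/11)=764669592/26411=28952.69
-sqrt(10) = -3.16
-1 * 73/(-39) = 73/39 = 1.87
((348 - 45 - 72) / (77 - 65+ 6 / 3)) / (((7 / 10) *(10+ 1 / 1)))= 2.14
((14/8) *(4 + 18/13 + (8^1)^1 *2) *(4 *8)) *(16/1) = 249088/13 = 19160.62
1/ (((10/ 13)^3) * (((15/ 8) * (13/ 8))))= 1352/ 1875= 0.72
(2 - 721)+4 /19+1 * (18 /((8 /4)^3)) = -54457 /76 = -716.54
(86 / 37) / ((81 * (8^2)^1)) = 43 / 95904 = 0.00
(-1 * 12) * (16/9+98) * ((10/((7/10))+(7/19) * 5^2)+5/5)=-3900912/133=-29330.17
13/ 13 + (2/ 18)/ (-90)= 809/ 810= 1.00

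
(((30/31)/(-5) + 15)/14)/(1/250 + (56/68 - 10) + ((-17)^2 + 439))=325125/220979563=0.00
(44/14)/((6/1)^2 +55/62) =1364/16009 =0.09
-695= -695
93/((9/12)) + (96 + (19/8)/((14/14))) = 1779/8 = 222.38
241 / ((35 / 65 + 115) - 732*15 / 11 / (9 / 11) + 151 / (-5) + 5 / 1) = -15665 / 73428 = -0.21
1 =1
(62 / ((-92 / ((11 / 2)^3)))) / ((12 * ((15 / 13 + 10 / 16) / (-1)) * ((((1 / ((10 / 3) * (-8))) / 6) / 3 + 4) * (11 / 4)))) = 780208 / 1633069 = 0.48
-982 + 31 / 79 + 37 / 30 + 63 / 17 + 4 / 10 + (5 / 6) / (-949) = -6221310012 / 6372535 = -976.27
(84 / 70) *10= 12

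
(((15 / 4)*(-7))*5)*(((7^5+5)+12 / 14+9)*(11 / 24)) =-32382075 / 32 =-1011939.84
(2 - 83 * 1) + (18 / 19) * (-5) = -1629 / 19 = -85.74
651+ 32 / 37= 24119 / 37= 651.86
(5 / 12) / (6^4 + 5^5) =5 / 53052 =0.00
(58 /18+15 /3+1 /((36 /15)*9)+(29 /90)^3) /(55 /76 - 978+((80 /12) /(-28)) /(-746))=-300240563651 /35343148304250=-0.01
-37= -37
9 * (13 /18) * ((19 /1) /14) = 247 /28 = 8.82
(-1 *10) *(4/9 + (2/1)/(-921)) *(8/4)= -24440/2763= -8.85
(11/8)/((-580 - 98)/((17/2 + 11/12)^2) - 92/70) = -43505/283504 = -0.15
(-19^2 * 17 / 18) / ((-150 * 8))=6137 / 21600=0.28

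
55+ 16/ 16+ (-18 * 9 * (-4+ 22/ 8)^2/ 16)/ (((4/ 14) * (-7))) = 16361/ 256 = 63.91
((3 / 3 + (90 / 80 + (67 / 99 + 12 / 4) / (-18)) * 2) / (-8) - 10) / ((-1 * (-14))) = -0.74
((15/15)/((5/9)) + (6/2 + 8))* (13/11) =832/55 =15.13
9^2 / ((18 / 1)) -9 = -4.50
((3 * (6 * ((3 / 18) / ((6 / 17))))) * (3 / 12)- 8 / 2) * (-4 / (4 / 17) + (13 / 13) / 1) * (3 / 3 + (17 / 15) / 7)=244 / 7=34.86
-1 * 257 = -257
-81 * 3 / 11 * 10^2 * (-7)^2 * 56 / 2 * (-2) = 66679200 / 11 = 6061745.45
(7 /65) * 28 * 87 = 17052 /65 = 262.34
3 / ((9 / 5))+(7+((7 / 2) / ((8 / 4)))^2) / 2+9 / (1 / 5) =4963 / 96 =51.70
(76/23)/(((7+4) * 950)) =2/6325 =0.00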